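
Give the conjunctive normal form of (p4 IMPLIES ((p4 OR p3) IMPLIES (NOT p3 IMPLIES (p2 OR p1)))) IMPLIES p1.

(p4 IMPLIES ((p4 OR p3) IMPLIES (NOT p3 IMPLIES (p2 OR p1)))) IMPLIES p1
≡ NOT (p4 IMPLIES ((p4 OR p3) IMPLIES (NOT p3 IMPLIES (p2 OR p1)))) OR p1   — eliminate IMPLIES
≡ NOT (NOT p4 OR ((p4 OR p3) IMPLIES (NOT p3 IMPLIES (p2 OR p1)))) OR p1   — eliminate IMPLIES
≡ NOT (NOT p4 OR NOT (p4 OR p3) OR (NOT p3 IMPLIES (p2 OR p1))) OR p1   — eliminate IMPLIES
≡ NOT (NOT p4 OR NOT (p4 OR p3) OR NOT NOT p3 OR p2 OR p1) OR p1   — eliminate IMPLIES
≡ (NOT NOT p4 AND NOT NOT (p4 OR p3) AND NOT NOT NOT p3 AND NOT p2 AND NOT p1) OR p1   — De Morgan
≡ (p4 AND NOT NOT (p4 OR p3) AND NOT NOT NOT p3 AND NOT p2 AND NOT p1) OR p1   — double negation
≡ (p4 AND (p4 OR p3) AND NOT NOT NOT p3 AND NOT p2 AND NOT p1) OR p1   — double negation
≡ (p4 AND (p4 OR p3) AND NOT p3 AND NOT p2 AND NOT p1) OR p1   — double negation
≡ (p4 OR p1) AND (p4 OR p3 OR p1) AND (NOT p3 OR p1) AND (NOT p2 OR p1) AND (NOT p1 OR p1)   — distribute OR over AND
≡ (p4 OR p1) AND (NOT p3 OR p1) AND (NOT p2 OR p1)   — simplify

(p4 OR p1) AND (NOT p3 OR p1) AND (NOT p2 OR p1)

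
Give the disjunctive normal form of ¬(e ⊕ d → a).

¬(e ⊕ d → a)
≡ ¬(¬(e ⊕ d) ∨ a)
≡ ¬(¬(e ∧ ¬d ∨ ¬e ∧ d) ∨ a)
≡ ¬¬(e ∧ ¬d ∨ ¬e ∧ d) ∧ ¬a
≡ (e ∧ ¬d ∨ ¬e ∧ d) ∧ ¬a
≡ e ∧ ¬d ∧ ¬a ∨ ¬e ∧ d ∧ ¬a

e ∧ ¬d ∧ ¬a ∨ ¬e ∧ d ∧ ¬a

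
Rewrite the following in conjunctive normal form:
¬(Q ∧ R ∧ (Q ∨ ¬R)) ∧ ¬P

¬(Q ∧ R ∧ (Q ∨ ¬R)) ∧ ¬P
⇔ (¬Q ∨ ¬R ∨ ¬(Q ∨ ¬R)) ∧ ¬P   [De Morgan]
⇔ (¬Q ∨ ¬R ∨ (¬Q ∧ ¬¬R)) ∧ ¬P   [De Morgan]
⇔ (¬Q ∨ ¬R ∨ (¬Q ∧ R)) ∧ ¬P   [double negation]
⇔ (¬Q ∨ ¬R ∨ ¬Q) ∧ (¬Q ∨ ¬R ∨ R) ∧ ¬P   [distribute ∨ over ∧]
⇔ (¬Q ∨ ¬R) ∧ ¬P   [simplify]

(¬Q ∨ ¬R) ∧ ¬P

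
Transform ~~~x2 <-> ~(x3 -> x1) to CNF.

~~~x2 <-> ~(x3 -> x1)
≡ (~~~x2 -> ~(x3 -> x1)) & (~(x3 -> x1) -> ~~~x2)   — eliminate <->
≡ (~~~~x2 | ~(x3 -> x1)) & (~(x3 -> x1) -> ~~~x2)   — eliminate ->
≡ (~~~~x2 | ~(~x3 | x1)) & (~(x3 -> x1) -> ~~~x2)   — eliminate ->
≡ (~~~~x2 | ~(~x3 | x1)) & (~~(x3 -> x1) | ~~~x2)   — eliminate ->
≡ (~~~~x2 | ~(~x3 | x1)) & (~~(~x3 | x1) | ~~~x2)   — eliminate ->
≡ (~~x2 | ~(~x3 | x1)) & (~~(~x3 | x1) | ~~~x2)   — double negation
≡ (x2 | ~(~x3 | x1)) & (~~(~x3 | x1) | ~~~x2)   — double negation
≡ (x2 | (~~x3 & ~x1)) & (~~(~x3 | x1) | ~~~x2)   — De Morgan
≡ (x2 | (x3 & ~x1)) & (~~(~x3 | x1) | ~~~x2)   — double negation
≡ (x2 | (x3 & ~x1)) & (~x3 | x1 | ~~~x2)   — double negation
≡ (x2 | (x3 & ~x1)) & (~x3 | x1 | ~x2)   — double negation
≡ (x2 | x3) & (x2 | ~x1) & (~x3 | x1 | ~x2)   — distribute | over &

(x2 | x3) & (x2 | ~x1) & (~x3 | x1 | ~x2)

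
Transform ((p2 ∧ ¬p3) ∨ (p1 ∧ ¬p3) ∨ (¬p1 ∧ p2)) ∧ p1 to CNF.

((p2 ∧ ¬p3) ∨ (p1 ∧ ¬p3) ∨ (¬p1 ∧ p2)) ∧ p1
≡ (p2 ∨ p1 ∨ ¬p1) ∧ (p2 ∨ p1 ∨ p2) ∧ (p2 ∨ ¬p3 ∨ ¬p1) ∧ (p2 ∨ ¬p3 ∨ p2) ∧ (¬p3 ∨ p1 ∨ ¬p1) ∧ (¬p3 ∨ p1 ∨ p2) ∧ (¬p3 ∨ ¬p3 ∨ ¬p1) ∧ (¬p3 ∨ ¬p3 ∨ p2) ∧ p1   [distribute ∨ over ∧]
≡ (p2 ∨ ¬p3) ∧ (¬p3 ∨ ¬p1) ∧ p1   [simplify]

(p2 ∨ ¬p3) ∧ (¬p3 ∨ ¬p1) ∧ p1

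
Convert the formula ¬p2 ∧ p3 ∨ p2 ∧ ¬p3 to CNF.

¬p2 ∧ p3 ∨ p2 ∧ ¬p3
⇔ (¬p2 ∨ p2) ∧ (¬p2 ∨ ¬p3) ∧ (p3 ∨ p2) ∧ (p3 ∨ ¬p3)
⇔ (¬p2 ∨ ¬p3) ∧ (p3 ∨ p2)

(¬p2 ∨ ¬p3) ∧ (p3 ∨ p2)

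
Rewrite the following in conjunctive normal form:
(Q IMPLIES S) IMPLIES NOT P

(Q IMPLIES S) IMPLIES NOT P
≡ NOT (Q IMPLIES S) OR NOT P   (eliminate IMPLIES)
≡ NOT (NOT Q OR S) OR NOT P   (eliminate IMPLIES)
≡ (NOT NOT Q AND NOT S) OR NOT P   (De Morgan)
≡ (Q AND NOT S) OR NOT P   (double negation)
≡ (Q OR NOT P) AND (NOT S OR NOT P)   (distribute OR over AND)

(Q OR NOT P) AND (NOT S OR NOT P)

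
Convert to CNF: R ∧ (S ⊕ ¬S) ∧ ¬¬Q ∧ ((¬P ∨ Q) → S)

R ∧ (S ⊕ ¬S) ∧ ¬¬Q ∧ ((¬P ∨ Q) → S)
≡ R ∧ (S ∨ ¬S) ∧ ¬(S ∧ ¬S) ∧ ¬¬Q ∧ ((¬P ∨ Q) → S)   [expand ⊕]
≡ R ∧ (S ∨ ¬S) ∧ ¬(S ∧ ¬S) ∧ ¬¬Q ∧ (¬(¬P ∨ Q) ∨ S)   [eliminate →]
≡ R ∧ (S ∨ ¬S) ∧ (¬S ∨ ¬¬S) ∧ ¬¬Q ∧ (¬(¬P ∨ Q) ∨ S)   [De Morgan]
≡ R ∧ (S ∨ ¬S) ∧ (¬S ∨ S) ∧ ¬¬Q ∧ (¬(¬P ∨ Q) ∨ S)   [double negation]
≡ R ∧ (S ∨ ¬S) ∧ (¬S ∨ S) ∧ Q ∧ (¬(¬P ∨ Q) ∨ S)   [double negation]
≡ R ∧ (S ∨ ¬S) ∧ (¬S ∨ S) ∧ Q ∧ ((¬¬P ∧ ¬Q) ∨ S)   [De Morgan]
≡ R ∧ (S ∨ ¬S) ∧ (¬S ∨ S) ∧ Q ∧ ((P ∧ ¬Q) ∨ S)   [double negation]
≡ R ∧ (S ∨ ¬S) ∧ (¬S ∨ S) ∧ Q ∧ (P ∨ S) ∧ (¬Q ∨ S)   [distribute ∨ over ∧]
≡ R ∧ Q ∧ (P ∨ S) ∧ (¬Q ∨ S)   [simplify]

R ∧ Q ∧ (P ∨ S) ∧ (¬Q ∨ S)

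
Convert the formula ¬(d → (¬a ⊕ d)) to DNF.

d ∧ ¬a

¬(d → (¬a ⊕ d))
⇔ ¬(¬d ∨ (¬a ⊕ d))   [eliminate →]
⇔ ¬(¬d ∨ (¬a ∧ ¬d) ∨ (¬¬a ∧ d))   [expand ⊕]
⇔ ¬¬d ∧ ¬(¬a ∧ ¬d) ∧ ¬(¬¬a ∧ d)   [De Morgan]
⇔ d ∧ ¬(¬a ∧ ¬d) ∧ ¬(¬¬a ∧ d)   [double negation]
⇔ d ∧ (¬¬a ∨ ¬¬d) ∧ ¬(¬¬a ∧ d)   [De Morgan]
⇔ d ∧ (a ∨ ¬¬d) ∧ ¬(¬¬a ∧ d)   [double negation]
⇔ d ∧ (a ∨ d) ∧ ¬(¬¬a ∧ d)   [double negation]
⇔ d ∧ (a ∨ d) ∧ (¬¬¬a ∨ ¬d)   [De Morgan]
⇔ d ∧ (a ∨ d) ∧ (¬a ∨ ¬d)   [double negation]
⇔ (d ∧ a ∧ ¬a) ∨ (d ∧ a ∧ ¬d) ∨ (d ∧ d ∧ ¬a) ∨ (d ∧ d ∧ ¬d)   [distribute ∧ over ∨]
⇔ d ∧ ¬a   [simplify]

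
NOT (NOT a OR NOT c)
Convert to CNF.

a AND c

NOT (NOT a OR NOT c)
= NOT NOT a AND NOT NOT c   [De Morgan]
= a AND NOT NOT c   [double negation]
= a AND c   [double negation]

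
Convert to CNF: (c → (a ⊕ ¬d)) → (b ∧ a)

(c ∨ b) ∧ (c ∨ a) ∧ (¬a ∨ ¬d ∨ b) ∧ (d ∨ a)

(c → (a ⊕ ¬d)) → (b ∧ a)
⇔ ¬(c → (a ⊕ ¬d)) ∨ (b ∧ a)   [eliminate →]
⇔ ¬(¬c ∨ (a ⊕ ¬d)) ∨ (b ∧ a)   [eliminate →]
⇔ ¬(¬c ∨ ((a ∨ ¬d) ∧ ¬(a ∧ ¬d))) ∨ (b ∧ a)   [expand ⊕]
⇔ (¬¬c ∧ ¬((a ∨ ¬d) ∧ ¬(a ∧ ¬d))) ∨ (b ∧ a)   [De Morgan]
⇔ (c ∧ ¬((a ∨ ¬d) ∧ ¬(a ∧ ¬d))) ∨ (b ∧ a)   [double negation]
⇔ (c ∧ (¬(a ∨ ¬d) ∨ ¬¬(a ∧ ¬d))) ∨ (b ∧ a)   [De Morgan]
⇔ (c ∧ ((¬a ∧ ¬¬d) ∨ ¬¬(a ∧ ¬d))) ∨ (b ∧ a)   [De Morgan]
⇔ (c ∧ ((¬a ∧ d) ∨ ¬¬(a ∧ ¬d))) ∨ (b ∧ a)   [double negation]
⇔ (c ∧ ((¬a ∧ d) ∨ (a ∧ ¬d))) ∨ (b ∧ a)   [double negation]
⇔ (c ∨ b) ∧ (c ∨ a) ∧ (¬a ∨ a ∨ b) ∧ (¬a ∨ a ∨ a) ∧ (¬a ∨ ¬d ∨ b) ∧ (¬a ∨ ¬d ∨ a) ∧ (d ∨ a ∨ b) ∧ (d ∨ a ∨ a) ∧ (d ∨ ¬d ∨ b) ∧ (d ∨ ¬d ∨ a)   [distribute ∨ over ∧]
⇔ (c ∨ b) ∧ (c ∨ a) ∧ (¬a ∨ ¬d ∨ b) ∧ (d ∨ a)   [simplify]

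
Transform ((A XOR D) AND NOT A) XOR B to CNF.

((A XOR D) AND NOT A) XOR B
⇔ (((A XOR D) AND NOT A) OR B) AND NOT ((A XOR D) AND NOT A AND B)   — expand XOR
⇔ (((A OR D) AND NOT (A AND D) AND NOT A) OR B) AND NOT ((A XOR D) AND NOT A AND B)   — expand XOR
⇔ (((A OR D) AND NOT (A AND D) AND NOT A) OR B) AND NOT ((A OR D) AND NOT (A AND D) AND NOT A AND B)   — expand XOR
⇔ (((A OR D) AND (NOT A OR NOT D) AND NOT A) OR B) AND NOT ((A OR D) AND NOT (A AND D) AND NOT A AND B)   — De Morgan
⇔ (((A OR D) AND (NOT A OR NOT D) AND NOT A) OR B) AND (NOT (A OR D) OR NOT NOT (A AND D) OR NOT NOT A OR NOT B)   — De Morgan
⇔ (((A OR D) AND (NOT A OR NOT D) AND NOT A) OR B) AND ((NOT A AND NOT D) OR NOT NOT (A AND D) OR NOT NOT A OR NOT B)   — De Morgan
⇔ (((A OR D) AND (NOT A OR NOT D) AND NOT A) OR B) AND ((NOT A AND NOT D) OR (A AND D) OR NOT NOT A OR NOT B)   — double negation
⇔ (((A OR D) AND (NOT A OR NOT D) AND NOT A) OR B) AND ((NOT A AND NOT D) OR (A AND D) OR A OR NOT B)   — double negation
⇔ (A OR D OR B) AND (NOT A OR NOT D OR B) AND (NOT A OR B) AND (NOT A OR A OR A OR NOT B) AND (NOT A OR D OR A OR NOT B) AND (NOT D OR A OR A OR NOT B) AND (NOT D OR D OR A OR NOT B)   — distribute OR over AND
⇔ (A OR D OR B) AND (NOT A OR B) AND (NOT D OR A OR NOT B)   — simplify

(A OR D OR B) AND (NOT A OR B) AND (NOT D OR A OR NOT B)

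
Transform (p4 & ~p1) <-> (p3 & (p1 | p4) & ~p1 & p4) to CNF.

~p4 | p1 | p3

(p4 & ~p1) <-> (p3 & (p1 | p4) & ~p1 & p4)
⇔ ((p4 & ~p1) -> (p3 & (p1 | p4) & ~p1 & p4)) & ((p3 & (p1 | p4) & ~p1 & p4) -> (p4 & ~p1))
⇔ (~(p4 & ~p1) | (p3 & (p1 | p4) & ~p1 & p4)) & ((p3 & (p1 | p4) & ~p1 & p4) -> (p4 & ~p1))
⇔ (~(p4 & ~p1) | (p3 & (p1 | p4) & ~p1 & p4)) & (~(p3 & (p1 | p4) & ~p1 & p4) | (p4 & ~p1))
⇔ (~p4 | ~~p1 | (p3 & (p1 | p4) & ~p1 & p4)) & (~(p3 & (p1 | p4) & ~p1 & p4) | (p4 & ~p1))
⇔ (~p4 | p1 | (p3 & (p1 | p4) & ~p1 & p4)) & (~(p3 & (p1 | p4) & ~p1 & p4) | (p4 & ~p1))
⇔ (~p4 | p1 | (p3 & (p1 | p4) & ~p1 & p4)) & (~p3 | ~(p1 | p4) | ~~p1 | ~p4 | (p4 & ~p1))
⇔ (~p4 | p1 | (p3 & (p1 | p4) & ~p1 & p4)) & (~p3 | (~p1 & ~p4) | ~~p1 | ~p4 | (p4 & ~p1))
⇔ (~p4 | p1 | (p3 & (p1 | p4) & ~p1 & p4)) & (~p3 | (~p1 & ~p4) | p1 | ~p4 | (p4 & ~p1))
⇔ (~p4 | p1 | p3) & (~p4 | p1 | p1 | p4) & (~p4 | p1 | ~p1) & (~p4 | p1 | p4) & (~p3 | ~p1 | p1 | ~p4 | p4) & (~p3 | ~p1 | p1 | ~p4 | ~p1) & (~p3 | ~p4 | p1 | ~p4 | p4) & (~p3 | ~p4 | p1 | ~p4 | ~p1)
⇔ ~p4 | p1 | p3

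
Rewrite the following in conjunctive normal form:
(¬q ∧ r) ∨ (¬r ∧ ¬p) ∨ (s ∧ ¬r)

(¬q ∨ ¬r) ∧ (¬q ∨ ¬p ∨ s) ∧ (r ∨ ¬p ∨ s)

(¬q ∧ r) ∨ (¬r ∧ ¬p) ∨ (s ∧ ¬r)
= (¬q ∨ ¬r ∨ s) ∧ (¬q ∨ ¬r ∨ ¬r) ∧ (¬q ∨ ¬p ∨ s) ∧ (¬q ∨ ¬p ∨ ¬r) ∧ (r ∨ ¬r ∨ s) ∧ (r ∨ ¬r ∨ ¬r) ∧ (r ∨ ¬p ∨ s) ∧ (r ∨ ¬p ∨ ¬r)   (distribute ∨ over ∧)
= (¬q ∨ ¬r) ∧ (¬q ∨ ¬p ∨ s) ∧ (r ∨ ¬p ∨ s)   (simplify)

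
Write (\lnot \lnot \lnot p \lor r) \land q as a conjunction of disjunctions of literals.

(\lnot p \lor r) \land q

(\lnot \lnot \lnot p \lor r) \land q
≡ (\lnot p \lor r) \land q   [double negation]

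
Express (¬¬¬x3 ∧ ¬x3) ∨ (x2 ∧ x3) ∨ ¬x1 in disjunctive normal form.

¬x3 ∨ (x2 ∧ x3) ∨ ¬x1

(¬¬¬x3 ∧ ¬x3) ∨ (x2 ∧ x3) ∨ ¬x1
= (¬x3 ∧ ¬x3) ∨ (x2 ∧ x3) ∨ ¬x1
= ¬x3 ∨ (x2 ∧ x3) ∨ ¬x1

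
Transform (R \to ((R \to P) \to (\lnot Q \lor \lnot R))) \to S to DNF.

(R \to ((R \to P) \to (\lnot Q \lor \lnot R))) \to S
= \lnot (R \to ((R \to P) \to (\lnot Q \lor \lnot R))) \lor S
= \lnot (\lnot R \lor ((R \to P) \to (\lnot Q \lor \lnot R))) \lor S
= \lnot (\lnot R \lor \lnot (R \to P) \lor \lnot Q \lor \lnot R) \lor S
= \lnot (\lnot R \lor \lnot (\lnot R \lor P) \lor \lnot Q \lor \lnot R) \lor S
= (\lnot \lnot R \land \lnot \lnot (\lnot R \lor P) \land \lnot \lnot Q \land \lnot \lnot R) \lor S
= (R \land \lnot \lnot (\lnot R \lor P) \land \lnot \lnot Q \land \lnot \lnot R) \lor S
= (R \land (\lnot R \lor P) \land \lnot \lnot Q \land \lnot \lnot R) \lor S
= (R \land (\lnot R \lor P) \land Q \land \lnot \lnot R) \lor S
= (R \land (\lnot R \lor P) \land Q \land R) \lor S
= (R \land \lnot R \land Q \land R) \lor (R \land P \land Q \land R) \lor S
= (R \land P \land Q) \lor S

(R \land P \land Q) \lor S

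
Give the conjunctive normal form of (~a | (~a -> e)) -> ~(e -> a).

(a | e) & ~a

(~a | (~a -> e)) -> ~(e -> a)
= ~(~a | (~a -> e)) | ~(e -> a)   [eliminate ->]
= ~(~a | ~~a | e) | ~(e -> a)   [eliminate ->]
= ~(~a | ~~a | e) | ~(~e | a)   [eliminate ->]
= (~~a & ~~~a & ~e) | ~(~e | a)   [De Morgan]
= (a & ~~~a & ~e) | ~(~e | a)   [double negation]
= (a & ~a & ~e) | ~(~e | a)   [double negation]
= (a & ~a & ~e) | (~~e & ~a)   [De Morgan]
= (a & ~a & ~e) | (e & ~a)   [double negation]
= (a | e) & (a | ~a) & (~a | e) & (~a | ~a) & (~e | e) & (~e | ~a)   [distribute | over &]
= (a | e) & ~a   [simplify]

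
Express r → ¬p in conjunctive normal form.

r → ¬p
≡ ¬r ∨ ¬p   — eliminate →

¬r ∨ ¬p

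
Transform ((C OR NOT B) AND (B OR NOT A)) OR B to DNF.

(C AND NOT A) OR (NOT B AND NOT A) OR B

((C OR NOT B) AND (B OR NOT A)) OR B
⇔ (C AND B) OR (C AND NOT A) OR (NOT B AND B) OR (NOT B AND NOT A) OR B   (distribute AND over OR)
⇔ (C AND NOT A) OR (NOT B AND NOT A) OR B   (simplify)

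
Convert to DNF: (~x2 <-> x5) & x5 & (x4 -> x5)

x5 & ~x2

(~x2 <-> x5) & x5 & (x4 -> x5)
≡ (~x2 -> x5) & (x5 -> ~x2) & x5 & (x4 -> x5)   [eliminate <->]
≡ (~~x2 | x5) & (x5 -> ~x2) & x5 & (x4 -> x5)   [eliminate ->]
≡ (~~x2 | x5) & (~x5 | ~x2) & x5 & (x4 -> x5)   [eliminate ->]
≡ (~~x2 | x5) & (~x5 | ~x2) & x5 & (~x4 | x5)   [eliminate ->]
≡ (x2 | x5) & (~x5 | ~x2) & x5 & (~x4 | x5)   [double negation]
≡ (x2 & ~x5 & x5 & ~x4) | (x2 & ~x5 & x5 & x5) | (x2 & ~x2 & x5 & ~x4) | (x2 & ~x2 & x5 & x5) | (x5 & ~x5 & x5 & ~x4) | (x5 & ~x5 & x5 & x5) | (x5 & ~x2 & x5 & ~x4) | (x5 & ~x2 & x5 & x5)   [distribute & over |]
≡ x5 & ~x2   [simplify]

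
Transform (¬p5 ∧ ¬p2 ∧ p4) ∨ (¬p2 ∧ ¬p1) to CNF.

(¬p5 ∧ ¬p2 ∧ p4) ∨ (¬p2 ∧ ¬p1)
≡ (¬p5 ∨ ¬p2) ∧ (¬p5 ∨ ¬p1) ∧ (¬p2 ∨ ¬p2) ∧ (¬p2 ∨ ¬p1) ∧ (p4 ∨ ¬p2) ∧ (p4 ∨ ¬p1)   — distribute ∨ over ∧
≡ (¬p5 ∨ ¬p1) ∧ ¬p2 ∧ (p4 ∨ ¬p1)   — simplify

(¬p5 ∨ ¬p1) ∧ ¬p2 ∧ (p4 ∨ ¬p1)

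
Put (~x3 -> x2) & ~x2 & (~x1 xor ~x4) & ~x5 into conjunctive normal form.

(~x3 -> x2) & ~x2 & (~x1 xor ~x4) & ~x5
⇔ (~~x3 | x2) & ~x2 & (~x1 xor ~x4) & ~x5   [eliminate ->]
⇔ (~~x3 | x2) & ~x2 & (~x1 | ~x4) & ~(~x1 & ~x4) & ~x5   [expand xor]
⇔ (x3 | x2) & ~x2 & (~x1 | ~x4) & ~(~x1 & ~x4) & ~x5   [double negation]
⇔ (x3 | x2) & ~x2 & (~x1 | ~x4) & (~~x1 | ~~x4) & ~x5   [De Morgan]
⇔ (x3 | x2) & ~x2 & (~x1 | ~x4) & (x1 | ~~x4) & ~x5   [double negation]
⇔ (x3 | x2) & ~x2 & (~x1 | ~x4) & (x1 | x4) & ~x5   [double negation]

(x3 | x2) & ~x2 & (~x1 | ~x4) & (x1 | x4) & ~x5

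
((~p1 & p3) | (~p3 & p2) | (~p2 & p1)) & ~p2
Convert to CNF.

(p3 | p2 | p1) & ~p2

((~p1 & p3) | (~p3 & p2) | (~p2 & p1)) & ~p2
≡ (~p1 | ~p3 | ~p2) & (~p1 | ~p3 | p1) & (~p1 | p2 | ~p2) & (~p1 | p2 | p1) & (p3 | ~p3 | ~p2) & (p3 | ~p3 | p1) & (p3 | p2 | ~p2) & (p3 | p2 | p1) & ~p2   [distribute | over &]
≡ (p3 | p2 | p1) & ~p2   [simplify]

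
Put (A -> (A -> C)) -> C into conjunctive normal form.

(A -> (A -> C)) -> C
≡ ~(A -> (A -> C)) | C   [eliminate ->]
≡ ~(~A | (A -> C)) | C   [eliminate ->]
≡ ~(~A | ~A | C) | C   [eliminate ->]
≡ (~~A & ~~A & ~C) | C   [De Morgan]
≡ (A & ~~A & ~C) | C   [double negation]
≡ (A & A & ~C) | C   [double negation]
≡ (A | C) & (A | C) & (~C | C)   [distribute | over &]
≡ A | C   [simplify]

A | C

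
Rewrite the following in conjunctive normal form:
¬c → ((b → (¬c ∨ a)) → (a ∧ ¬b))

(c ∨ a) ∧ (c ∨ ¬b)

¬c → ((b → (¬c ∨ a)) → (a ∧ ¬b))
⇔ ¬¬c ∨ ((b → (¬c ∨ a)) → (a ∧ ¬b))   [eliminate →]
⇔ ¬¬c ∨ ¬(b → (¬c ∨ a)) ∨ (a ∧ ¬b)   [eliminate →]
⇔ ¬¬c ∨ ¬(¬b ∨ ¬c ∨ a) ∨ (a ∧ ¬b)   [eliminate →]
⇔ c ∨ ¬(¬b ∨ ¬c ∨ a) ∨ (a ∧ ¬b)   [double negation]
⇔ c ∨ (¬¬b ∧ ¬¬c ∧ ¬a) ∨ (a ∧ ¬b)   [De Morgan]
⇔ c ∨ (b ∧ ¬¬c ∧ ¬a) ∨ (a ∧ ¬b)   [double negation]
⇔ c ∨ (b ∧ c ∧ ¬a) ∨ (a ∧ ¬b)   [double negation]
⇔ (c ∨ b ∨ a) ∧ (c ∨ b ∨ ¬b) ∧ (c ∨ c ∨ a) ∧ (c ∨ c ∨ ¬b) ∧ (c ∨ ¬a ∨ a) ∧ (c ∨ ¬a ∨ ¬b)   [distribute ∨ over ∧]
⇔ (c ∨ a) ∧ (c ∨ ¬b)   [simplify]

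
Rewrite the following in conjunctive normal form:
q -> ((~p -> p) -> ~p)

~q | ~p

q -> ((~p -> p) -> ~p)
= ~q | ((~p -> p) -> ~p)
= ~q | ~(~p -> p) | ~p
= ~q | ~(~~p | p) | ~p
= ~q | (~~~p & ~p) | ~p
= ~q | (~p & ~p) | ~p
= (~q | ~p | ~p) & (~q | ~p | ~p)
= ~q | ~p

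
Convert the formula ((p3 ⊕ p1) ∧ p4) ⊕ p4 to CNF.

p4 ∧ (¬p3 ∨ p1 ∨ ¬p4) ∧ (¬p1 ∨ p3 ∨ ¬p4)

((p3 ⊕ p1) ∧ p4) ⊕ p4
≡ (((p3 ⊕ p1) ∧ p4) ∨ p4) ∧ ¬((p3 ⊕ p1) ∧ p4 ∧ p4)   [expand ⊕]
≡ (((p3 ∨ p1) ∧ ¬(p3 ∧ p1) ∧ p4) ∨ p4) ∧ ¬((p3 ⊕ p1) ∧ p4 ∧ p4)   [expand ⊕]
≡ (((p3 ∨ p1) ∧ ¬(p3 ∧ p1) ∧ p4) ∨ p4) ∧ ¬((p3 ∨ p1) ∧ ¬(p3 ∧ p1) ∧ p4 ∧ p4)   [expand ⊕]
≡ (((p3 ∨ p1) ∧ (¬p3 ∨ ¬p1) ∧ p4) ∨ p4) ∧ ¬((p3 ∨ p1) ∧ ¬(p3 ∧ p1) ∧ p4 ∧ p4)   [De Morgan]
≡ (((p3 ∨ p1) ∧ (¬p3 ∨ ¬p1) ∧ p4) ∨ p4) ∧ (¬(p3 ∨ p1) ∨ ¬¬(p3 ∧ p1) ∨ ¬p4 ∨ ¬p4)   [De Morgan]
≡ (((p3 ∨ p1) ∧ (¬p3 ∨ ¬p1) ∧ p4) ∨ p4) ∧ ((¬p3 ∧ ¬p1) ∨ ¬¬(p3 ∧ p1) ∨ ¬p4 ∨ ¬p4)   [De Morgan]
≡ (((p3 ∨ p1) ∧ (¬p3 ∨ ¬p1) ∧ p4) ∨ p4) ∧ ((¬p3 ∧ ¬p1) ∨ (p3 ∧ p1) ∨ ¬p4 ∨ ¬p4)   [double negation]
≡ (p3 ∨ p1 ∨ p4) ∧ (¬p3 ∨ ¬p1 ∨ p4) ∧ (p4 ∨ p4) ∧ (¬p3 ∨ p3 ∨ ¬p4 ∨ ¬p4) ∧ (¬p3 ∨ p1 ∨ ¬p4 ∨ ¬p4) ∧ (¬p1 ∨ p3 ∨ ¬p4 ∨ ¬p4) ∧ (¬p1 ∨ p1 ∨ ¬p4 ∨ ¬p4)   [distribute ∨ over ∧]
≡ p4 ∧ (¬p3 ∨ p1 ∨ ¬p4) ∧ (¬p1 ∨ p3 ∨ ¬p4)   [simplify]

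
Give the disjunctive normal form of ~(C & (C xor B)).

~C | (B & C)

~(C & (C xor B))
≡ ~(C & ((C & ~B) | (~C & B)))   [expand xor]
≡ ~C | ~((C & ~B) | (~C & B))   [De Morgan]
≡ ~C | (~(C & ~B) & ~(~C & B))   [De Morgan]
≡ ~C | ((~C | ~~B) & ~(~C & B))   [De Morgan]
≡ ~C | ((~C | B) & ~(~C & B))   [double negation]
≡ ~C | ((~C | B) & (~~C | ~B))   [De Morgan]
≡ ~C | ((~C | B) & (C | ~B))   [double negation]
≡ ~C | (~C & C) | (~C & ~B) | (B & C) | (B & ~B)   [distribute & over |]
≡ ~C | (B & C)   [simplify]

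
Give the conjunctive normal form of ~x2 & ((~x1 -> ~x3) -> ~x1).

~x2 & ((~x1 -> ~x3) -> ~x1)
⇔ ~x2 & (~(~x1 -> ~x3) | ~x1)   (eliminate ->)
⇔ ~x2 & (~(~~x1 | ~x3) | ~x1)   (eliminate ->)
⇔ ~x2 & ((~~~x1 & ~~x3) | ~x1)   (De Morgan)
⇔ ~x2 & ((~x1 & ~~x3) | ~x1)   (double negation)
⇔ ~x2 & ((~x1 & x3) | ~x1)   (double negation)
⇔ ~x2 & (~x1 | ~x1) & (x3 | ~x1)   (distribute | over &)
⇔ ~x2 & ~x1   (simplify)

~x2 & ~x1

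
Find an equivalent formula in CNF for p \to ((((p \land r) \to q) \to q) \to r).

p \to ((((p \land r) \to q) \to q) \to r)
≡ \lnot p \lor ((((p \land r) \to q) \to q) \to r)   [eliminate \to]
≡ \lnot p \lor \lnot (((p \land r) \to q) \to q) \lor r   [eliminate \to]
≡ \lnot p \lor \lnot (\lnot ((p \land r) \to q) \lor q) \lor r   [eliminate \to]
≡ \lnot p \lor \lnot (\lnot (\lnot (p \land r) \lor q) \lor q) \lor r   [eliminate \to]
≡ \lnot p \lor (\lnot \lnot (\lnot (p \land r) \lor q) \land \lnot q) \lor r   [De Morgan]
≡ \lnot p \lor ((\lnot (p \land r) \lor q) \land \lnot q) \lor r   [double negation]
≡ \lnot p \lor ((\lnot p \lor \lnot r \lor q) \land \lnot q) \lor r   [De Morgan]
≡ (\lnot p \lor \lnot p \lor \lnot r \lor q \lor r) \land (\lnot p \lor \lnot q \lor r)   [distribute \lor over \land]
≡ \lnot p \lor \lnot q \lor r   [simplify]

\lnot p \lor \lnot q \lor r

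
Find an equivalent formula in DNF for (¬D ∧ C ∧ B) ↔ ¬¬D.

(¬C ∧ ¬D) ∨ (¬B ∧ ¬D)

(¬D ∧ C ∧ B) ↔ ¬¬D
≡ ((¬D ∧ C ∧ B) → ¬¬D) ∧ (¬¬D → (¬D ∧ C ∧ B))   [eliminate ↔]
≡ (¬(¬D ∧ C ∧ B) ∨ ¬¬D) ∧ (¬¬D → (¬D ∧ C ∧ B))   [eliminate →]
≡ (¬(¬D ∧ C ∧ B) ∨ ¬¬D) ∧ (¬¬¬D ∨ (¬D ∧ C ∧ B))   [eliminate →]
≡ (¬¬D ∨ ¬C ∨ ¬B ∨ ¬¬D) ∧ (¬¬¬D ∨ (¬D ∧ C ∧ B))   [De Morgan]
≡ (D ∨ ¬C ∨ ¬B ∨ ¬¬D) ∧ (¬¬¬D ∨ (¬D ∧ C ∧ B))   [double negation]
≡ (D ∨ ¬C ∨ ¬B ∨ D) ∧ (¬¬¬D ∨ (¬D ∧ C ∧ B))   [double negation]
≡ (D ∨ ¬C ∨ ¬B ∨ D) ∧ (¬D ∨ (¬D ∧ C ∧ B))   [double negation]
≡ (D ∧ ¬D) ∨ (D ∧ ¬D ∧ C ∧ B) ∨ (¬C ∧ ¬D) ∨ (¬C ∧ ¬D ∧ C ∧ B) ∨ (¬B ∧ ¬D) ∨ (¬B ∧ ¬D ∧ C ∧ B) ∨ (D ∧ ¬D) ∨ (D ∧ ¬D ∧ C ∧ B)   [distribute ∧ over ∨]
≡ (¬C ∧ ¬D) ∨ (¬B ∧ ¬D)   [simplify]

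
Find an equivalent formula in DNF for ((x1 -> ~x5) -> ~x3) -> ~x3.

(~x1 & x3) | (~x5 & x3) | ~x3

((x1 -> ~x5) -> ~x3) -> ~x3
≡ ~((x1 -> ~x5) -> ~x3) | ~x3
≡ ~(~(x1 -> ~x5) | ~x3) | ~x3
≡ ~(~(~x1 | ~x5) | ~x3) | ~x3
≡ (~~(~x1 | ~x5) & ~~x3) | ~x3
≡ ((~x1 | ~x5) & ~~x3) | ~x3
≡ ((~x1 | ~x5) & x3) | ~x3
≡ (~x1 & x3) | (~x5 & x3) | ~x3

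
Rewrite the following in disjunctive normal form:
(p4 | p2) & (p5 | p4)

(p4 | p2) & (p5 | p4)
= (p4 & p5) | (p4 & p4) | (p2 & p5) | (p2 & p4)
= p4 | (p2 & p5)

p4 | (p2 & p5)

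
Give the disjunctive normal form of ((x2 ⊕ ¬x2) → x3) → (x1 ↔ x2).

(x2 ∧ ¬x3) ∨ (¬x2 ∧ ¬x3) ∨ (¬x1 ∧ ¬x2) ∨ (x2 ∧ x1)

((x2 ⊕ ¬x2) → x3) → (x1 ↔ x2)
⇔ ¬((x2 ⊕ ¬x2) → x3) ∨ (x1 ↔ x2)   [eliminate →]
⇔ ¬(¬(x2 ⊕ ¬x2) ∨ x3) ∨ (x1 ↔ x2)   [eliminate →]
⇔ ¬(¬((x2 ∧ ¬¬x2) ∨ (¬x2 ∧ ¬x2)) ∨ x3) ∨ (x1 ↔ x2)   [expand ⊕]
⇔ ¬(¬((x2 ∧ ¬¬x2) ∨ (¬x2 ∧ ¬x2)) ∨ x3) ∨ ((x1 → x2) ∧ (x2 → x1))   [eliminate ↔]
⇔ ¬(¬((x2 ∧ ¬¬x2) ∨ (¬x2 ∧ ¬x2)) ∨ x3) ∨ ((¬x1 ∨ x2) ∧ (x2 → x1))   [eliminate →]
⇔ ¬(¬((x2 ∧ ¬¬x2) ∨ (¬x2 ∧ ¬x2)) ∨ x3) ∨ ((¬x1 ∨ x2) ∧ (¬x2 ∨ x1))   [eliminate →]
⇔ (¬¬((x2 ∧ ¬¬x2) ∨ (¬x2 ∧ ¬x2)) ∧ ¬x3) ∨ ((¬x1 ∨ x2) ∧ (¬x2 ∨ x1))   [De Morgan]
⇔ (((x2 ∧ ¬¬x2) ∨ (¬x2 ∧ ¬x2)) ∧ ¬x3) ∨ ((¬x1 ∨ x2) ∧ (¬x2 ∨ x1))   [double negation]
⇔ (((x2 ∧ x2) ∨ (¬x2 ∧ ¬x2)) ∧ ¬x3) ∨ ((¬x1 ∨ x2) ∧ (¬x2 ∨ x1))   [double negation]
⇔ (x2 ∧ x2 ∧ ¬x3) ∨ (¬x2 ∧ ¬x2 ∧ ¬x3) ∨ (¬x1 ∧ ¬x2) ∨ (¬x1 ∧ x1) ∨ (x2 ∧ ¬x2) ∨ (x2 ∧ x1)   [distribute ∧ over ∨]
⇔ (x2 ∧ ¬x3) ∨ (¬x2 ∧ ¬x3) ∨ (¬x1 ∧ ¬x2) ∨ (x2 ∧ x1)   [simplify]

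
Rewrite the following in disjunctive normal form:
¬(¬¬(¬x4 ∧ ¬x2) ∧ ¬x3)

x4 ∨ x2 ∨ x3

¬(¬¬(¬x4 ∧ ¬x2) ∧ ¬x3)
≡ ¬¬¬(¬x4 ∧ ¬x2) ∨ ¬¬x3   (De Morgan)
≡ ¬(¬x4 ∧ ¬x2) ∨ ¬¬x3   (double negation)
≡ ¬¬x4 ∨ ¬¬x2 ∨ ¬¬x3   (De Morgan)
≡ x4 ∨ ¬¬x2 ∨ ¬¬x3   (double negation)
≡ x4 ∨ x2 ∨ ¬¬x3   (double negation)
≡ x4 ∨ x2 ∨ x3   (double negation)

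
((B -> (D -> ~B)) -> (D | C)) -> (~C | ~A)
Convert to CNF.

~C | ~A

((B -> (D -> ~B)) -> (D | C)) -> (~C | ~A)
⇔ ~((B -> (D -> ~B)) -> (D | C)) | ~C | ~A   — eliminate ->
⇔ ~(~(B -> (D -> ~B)) | D | C) | ~C | ~A   — eliminate ->
⇔ ~(~(~B | (D -> ~B)) | D | C) | ~C | ~A   — eliminate ->
⇔ ~(~(~B | ~D | ~B) | D | C) | ~C | ~A   — eliminate ->
⇔ (~~(~B | ~D | ~B) & ~D & ~C) | ~C | ~A   — De Morgan
⇔ ((~B | ~D | ~B) & ~D & ~C) | ~C | ~A   — double negation
⇔ (~B | ~D | ~B | ~C | ~A) & (~D | ~C | ~A) & (~C | ~C | ~A)   — distribute | over &
⇔ ~C | ~A   — simplify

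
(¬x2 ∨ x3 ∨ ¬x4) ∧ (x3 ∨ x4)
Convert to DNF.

(¬x2 ∧ x4) ∨ x3

(¬x2 ∨ x3 ∨ ¬x4) ∧ (x3 ∨ x4)
≡ (¬x2 ∧ x3) ∨ (¬x2 ∧ x4) ∨ (x3 ∧ x3) ∨ (x3 ∧ x4) ∨ (¬x4 ∧ x3) ∨ (¬x4 ∧ x4)   [distribute ∧ over ∨]
≡ (¬x2 ∧ x4) ∨ x3   [simplify]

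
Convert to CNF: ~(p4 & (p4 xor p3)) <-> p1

~(p4 & (p4 xor p3)) <-> p1
≡ (~(p4 & (p4 xor p3)) -> p1) & (p1 -> ~(p4 & (p4 xor p3)))   — eliminate <->
≡ (~~(p4 & (p4 xor p3)) | p1) & (p1 -> ~(p4 & (p4 xor p3)))   — eliminate ->
≡ (~~(p4 & (p4 | p3) & ~(p4 & p3)) | p1) & (p1 -> ~(p4 & (p4 xor p3)))   — expand xor
≡ (~~(p4 & (p4 | p3) & ~(p4 & p3)) | p1) & (~p1 | ~(p4 & (p4 xor p3)))   — eliminate ->
≡ (~~(p4 & (p4 | p3) & ~(p4 & p3)) | p1) & (~p1 | ~(p4 & (p4 | p3) & ~(p4 & p3)))   — expand xor
≡ ((p4 & (p4 | p3) & ~(p4 & p3)) | p1) & (~p1 | ~(p4 & (p4 | p3) & ~(p4 & p3)))   — double negation
≡ ((p4 & (p4 | p3) & (~p4 | ~p3)) | p1) & (~p1 | ~(p4 & (p4 | p3) & ~(p4 & p3)))   — De Morgan
≡ ((p4 & (p4 | p3) & (~p4 | ~p3)) | p1) & (~p1 | ~p4 | ~(p4 | p3) | ~~(p4 & p3))   — De Morgan
≡ ((p4 & (p4 | p3) & (~p4 | ~p3)) | p1) & (~p1 | ~p4 | (~p4 & ~p3) | ~~(p4 & p3))   — De Morgan
≡ ((p4 & (p4 | p3) & (~p4 | ~p3)) | p1) & (~p1 | ~p4 | (~p4 & ~p3) | (p4 & p3))   — double negation
≡ (p4 | p1) & (p4 | p3 | p1) & (~p4 | ~p3 | p1) & (~p1 | ~p4 | ~p4 | p4) & (~p1 | ~p4 | ~p4 | p3) & (~p1 | ~p4 | ~p3 | p4) & (~p1 | ~p4 | ~p3 | p3)   — distribute | over &
≡ (p4 | p1) & (~p4 | ~p3 | p1) & (~p1 | ~p4 | p3)   — simplify

(p4 | p1) & (~p4 | ~p3 | p1) & (~p1 | ~p4 | p3)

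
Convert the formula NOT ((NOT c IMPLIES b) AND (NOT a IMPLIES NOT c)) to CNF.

NOT ((NOT c IMPLIES b) AND (NOT a IMPLIES NOT c))
⇔ NOT ((NOT NOT c OR b) AND (NOT a IMPLIES NOT c))   [eliminate IMPLIES]
⇔ NOT ((NOT NOT c OR b) AND (NOT NOT a OR NOT c))   [eliminate IMPLIES]
⇔ NOT (NOT NOT c OR b) OR NOT (NOT NOT a OR NOT c)   [De Morgan]
⇔ (NOT NOT NOT c AND NOT b) OR NOT (NOT NOT a OR NOT c)   [De Morgan]
⇔ (NOT c AND NOT b) OR NOT (NOT NOT a OR NOT c)   [double negation]
⇔ (NOT c AND NOT b) OR (NOT NOT NOT a AND NOT NOT c)   [De Morgan]
⇔ (NOT c AND NOT b) OR (NOT a AND NOT NOT c)   [double negation]
⇔ (NOT c AND NOT b) OR (NOT a AND c)   [double negation]
⇔ (NOT c OR NOT a) AND (NOT c OR c) AND (NOT b OR NOT a) AND (NOT b OR c)   [distribute OR over AND]
⇔ (NOT c OR NOT a) AND (NOT b OR NOT a) AND (NOT b OR c)   [simplify]

(NOT c OR NOT a) AND (NOT b OR NOT a) AND (NOT b OR c)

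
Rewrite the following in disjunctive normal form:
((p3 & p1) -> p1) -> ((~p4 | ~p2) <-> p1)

(p4 & p2 & ~p1) | (p1 & ~p4) | (p1 & ~p2)

((p3 & p1) -> p1) -> ((~p4 | ~p2) <-> p1)
= ~((p3 & p1) -> p1) | ((~p4 | ~p2) <-> p1)   — eliminate ->
= ~(~(p3 & p1) | p1) | ((~p4 | ~p2) <-> p1)   — eliminate ->
= ~(~(p3 & p1) | p1) | (((~p4 | ~p2) -> p1) & (p1 -> (~p4 | ~p2)))   — eliminate <->
= ~(~(p3 & p1) | p1) | ((~(~p4 | ~p2) | p1) & (p1 -> (~p4 | ~p2)))   — eliminate ->
= ~(~(p3 & p1) | p1) | ((~(~p4 | ~p2) | p1) & (~p1 | ~p4 | ~p2))   — eliminate ->
= (~~(p3 & p1) & ~p1) | ((~(~p4 | ~p2) | p1) & (~p1 | ~p4 | ~p2))   — De Morgan
= (p3 & p1 & ~p1) | ((~(~p4 | ~p2) | p1) & (~p1 | ~p4 | ~p2))   — double negation
= (p3 & p1 & ~p1) | (((~~p4 & ~~p2) | p1) & (~p1 | ~p4 | ~p2))   — De Morgan
= (p3 & p1 & ~p1) | (((p4 & ~~p2) | p1) & (~p1 | ~p4 | ~p2))   — double negation
= (p3 & p1 & ~p1) | (((p4 & p2) | p1) & (~p1 | ~p4 | ~p2))   — double negation
= (p3 & p1 & ~p1) | (p4 & p2 & ~p1) | (p4 & p2 & ~p4) | (p4 & p2 & ~p2) | (p1 & ~p1) | (p1 & ~p4) | (p1 & ~p2)   — distribute & over |
= (p4 & p2 & ~p1) | (p1 & ~p4) | (p1 & ~p2)   — simplify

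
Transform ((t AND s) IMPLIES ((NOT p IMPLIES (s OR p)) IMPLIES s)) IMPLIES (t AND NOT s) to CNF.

((t AND s) IMPLIES ((NOT p IMPLIES (s OR p)) IMPLIES s)) IMPLIES (t AND NOT s)
≡ NOT ((t AND s) IMPLIES ((NOT p IMPLIES (s OR p)) IMPLIES s)) OR (t AND NOT s)   [eliminate IMPLIES]
≡ NOT (NOT (t AND s) OR ((NOT p IMPLIES (s OR p)) IMPLIES s)) OR (t AND NOT s)   [eliminate IMPLIES]
≡ NOT (NOT (t AND s) OR NOT (NOT p IMPLIES (s OR p)) OR s) OR (t AND NOT s)   [eliminate IMPLIES]
≡ NOT (NOT (t AND s) OR NOT (NOT NOT p OR s OR p) OR s) OR (t AND NOT s)   [eliminate IMPLIES]
≡ (NOT NOT (t AND s) AND NOT NOT (NOT NOT p OR s OR p) AND NOT s) OR (t AND NOT s)   [De Morgan]
≡ (t AND s AND NOT NOT (NOT NOT p OR s OR p) AND NOT s) OR (t AND NOT s)   [double negation]
≡ (t AND s AND (NOT NOT p OR s OR p) AND NOT s) OR (t AND NOT s)   [double negation]
≡ (t AND s AND (p OR s OR p) AND NOT s) OR (t AND NOT s)   [double negation]
≡ (t OR t) AND (t OR NOT s) AND (s OR t) AND (s OR NOT s) AND (p OR s OR p OR t) AND (p OR s OR p OR NOT s) AND (NOT s OR t) AND (NOT s OR NOT s)   [distribute OR over AND]
≡ t AND NOT s   [simplify]

t AND NOT s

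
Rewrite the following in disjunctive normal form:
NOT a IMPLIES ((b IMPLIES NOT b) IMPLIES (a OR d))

NOT a IMPLIES ((b IMPLIES NOT b) IMPLIES (a OR d))
= NOT NOT a OR ((b IMPLIES NOT b) IMPLIES (a OR d))   [eliminate IMPLIES]
= NOT NOT a OR NOT (b IMPLIES NOT b) OR a OR d   [eliminate IMPLIES]
= NOT NOT a OR NOT (NOT b OR NOT b) OR a OR d   [eliminate IMPLIES]
= a OR NOT (NOT b OR NOT b) OR a OR d   [double negation]
= a OR (NOT NOT b AND NOT NOT b) OR a OR d   [De Morgan]
= a OR (b AND NOT NOT b) OR a OR d   [double negation]
= a OR (b AND b) OR a OR d   [double negation]
= a OR b OR d   [simplify]

a OR b OR d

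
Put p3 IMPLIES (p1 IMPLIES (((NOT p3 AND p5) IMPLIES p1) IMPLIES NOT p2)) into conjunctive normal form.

NOT p3 OR NOT p1 OR NOT p2

p3 IMPLIES (p1 IMPLIES (((NOT p3 AND p5) IMPLIES p1) IMPLIES NOT p2))
≡ NOT p3 OR (p1 IMPLIES (((NOT p3 AND p5) IMPLIES p1) IMPLIES NOT p2))
≡ NOT p3 OR NOT p1 OR (((NOT p3 AND p5) IMPLIES p1) IMPLIES NOT p2)
≡ NOT p3 OR NOT p1 OR NOT ((NOT p3 AND p5) IMPLIES p1) OR NOT p2
≡ NOT p3 OR NOT p1 OR NOT (NOT (NOT p3 AND p5) OR p1) OR NOT p2
≡ NOT p3 OR NOT p1 OR (NOT NOT (NOT p3 AND p5) AND NOT p1) OR NOT p2
≡ NOT p3 OR NOT p1 OR (NOT p3 AND p5 AND NOT p1) OR NOT p2
≡ (NOT p3 OR NOT p1 OR NOT p3 OR NOT p2) AND (NOT p3 OR NOT p1 OR p5 OR NOT p2) AND (NOT p3 OR NOT p1 OR NOT p1 OR NOT p2)
≡ NOT p3 OR NOT p1 OR NOT p2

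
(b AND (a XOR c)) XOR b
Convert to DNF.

(b AND (a XOR c)) XOR b
⇔ (b AND (a XOR c) AND NOT b) OR (NOT (b AND (a XOR c)) AND b)   [expand XOR]
⇔ (b AND ((a AND NOT c) OR (NOT a AND c)) AND NOT b) OR (NOT (b AND (a XOR c)) AND b)   [expand XOR]
⇔ (b AND ((a AND NOT c) OR (NOT a AND c)) AND NOT b) OR (NOT (b AND ((a AND NOT c) OR (NOT a AND c))) AND b)   [expand XOR]
⇔ (b AND ((a AND NOT c) OR (NOT a AND c)) AND NOT b) OR ((NOT b OR NOT ((a AND NOT c) OR (NOT a AND c))) AND b)   [De Morgan]
⇔ (b AND ((a AND NOT c) OR (NOT a AND c)) AND NOT b) OR ((NOT b OR (NOT (a AND NOT c) AND NOT (NOT a AND c))) AND b)   [De Morgan]
⇔ (b AND ((a AND NOT c) OR (NOT a AND c)) AND NOT b) OR ((NOT b OR ((NOT a OR NOT NOT c) AND NOT (NOT a AND c))) AND b)   [De Morgan]
⇔ (b AND ((a AND NOT c) OR (NOT a AND c)) AND NOT b) OR ((NOT b OR ((NOT a OR c) AND NOT (NOT a AND c))) AND b)   [double negation]
⇔ (b AND ((a AND NOT c) OR (NOT a AND c)) AND NOT b) OR ((NOT b OR ((NOT a OR c) AND (NOT NOT a OR NOT c))) AND b)   [De Morgan]
⇔ (b AND ((a AND NOT c) OR (NOT a AND c)) AND NOT b) OR ((NOT b OR ((NOT a OR c) AND (a OR NOT c))) AND b)   [double negation]
⇔ (b AND a AND NOT c AND NOT b) OR (b AND NOT a AND c AND NOT b) OR (NOT b AND b) OR (NOT a AND a AND b) OR (NOT a AND NOT c AND b) OR (c AND a AND b) OR (c AND NOT c AND b)   [distribute AND over OR]
⇔ (NOT a AND NOT c AND b) OR (c AND a AND b)   [simplify]

(NOT a AND NOT c AND b) OR (c AND a AND b)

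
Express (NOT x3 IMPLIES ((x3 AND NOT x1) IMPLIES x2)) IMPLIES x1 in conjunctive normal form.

(NOT x3 OR x1) AND (x3 OR x1) AND (NOT x2 OR x1)

(NOT x3 IMPLIES ((x3 AND NOT x1) IMPLIES x2)) IMPLIES x1
≡ NOT (NOT x3 IMPLIES ((x3 AND NOT x1) IMPLIES x2)) OR x1
≡ NOT (NOT NOT x3 OR ((x3 AND NOT x1) IMPLIES x2)) OR x1
≡ NOT (NOT NOT x3 OR NOT (x3 AND NOT x1) OR x2) OR x1
≡ (NOT NOT NOT x3 AND NOT NOT (x3 AND NOT x1) AND NOT x2) OR x1
≡ (NOT x3 AND NOT NOT (x3 AND NOT x1) AND NOT x2) OR x1
≡ (NOT x3 AND x3 AND NOT x1 AND NOT x2) OR x1
≡ (NOT x3 OR x1) AND (x3 OR x1) AND (NOT x1 OR x1) AND (NOT x2 OR x1)
≡ (NOT x3 OR x1) AND (x3 OR x1) AND (NOT x2 OR x1)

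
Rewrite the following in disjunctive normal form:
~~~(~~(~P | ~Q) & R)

(P & Q) | ~R

~~~(~~(~P | ~Q) & R)
= ~(~~(~P | ~Q) & R)   [double negation]
= ~~~(~P | ~Q) | ~R   [De Morgan]
= ~(~P | ~Q) | ~R   [double negation]
= (~~P & ~~Q) | ~R   [De Morgan]
= (P & ~~Q) | ~R   [double negation]
= (P & Q) | ~R   [double negation]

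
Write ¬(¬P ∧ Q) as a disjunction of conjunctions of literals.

P ∨ ¬Q

¬(¬P ∧ Q)
⇔ ¬¬P ∨ ¬Q   [De Morgan]
⇔ P ∨ ¬Q   [double negation]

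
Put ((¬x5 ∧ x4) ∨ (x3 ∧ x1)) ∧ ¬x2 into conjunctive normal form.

((¬x5 ∧ x4) ∨ (x3 ∧ x1)) ∧ ¬x2
= (¬x5 ∨ x3) ∧ (¬x5 ∨ x1) ∧ (x4 ∨ x3) ∧ (x4 ∨ x1) ∧ ¬x2   (distribute ∨ over ∧)

(¬x5 ∨ x3) ∧ (¬x5 ∨ x1) ∧ (x4 ∨ x3) ∧ (x4 ∨ x1) ∧ ¬x2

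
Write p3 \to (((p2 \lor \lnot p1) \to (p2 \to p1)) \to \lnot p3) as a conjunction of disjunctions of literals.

(\lnot p3 \lor p2) \land (\lnot p3 \lor \lnot p1)

p3 \to (((p2 \lor \lnot p1) \to (p2 \to p1)) \to \lnot p3)
⇔ \lnot p3 \lor (((p2 \lor \lnot p1) \to (p2 \to p1)) \to \lnot p3)   — eliminate \to
⇔ \lnot p3 \lor \lnot ((p2 \lor \lnot p1) \to (p2 \to p1)) \lor \lnot p3   — eliminate \to
⇔ \lnot p3 \lor \lnot (\lnot (p2 \lor \lnot p1) \lor (p2 \to p1)) \lor \lnot p3   — eliminate \to
⇔ \lnot p3 \lor \lnot (\lnot (p2 \lor \lnot p1) \lor \lnot p2 \lor p1) \lor \lnot p3   — eliminate \to
⇔ \lnot p3 \lor (\lnot \lnot (p2 \lor \lnot p1) \land \lnot \lnot p2 \land \lnot p1) \lor \lnot p3   — De Morgan
⇔ \lnot p3 \lor ((p2 \lor \lnot p1) \land \lnot \lnot p2 \land \lnot p1) \lor \lnot p3   — double negation
⇔ \lnot p3 \lor ((p2 \lor \lnot p1) \land p2 \land \lnot p1) \lor \lnot p3   — double negation
⇔ (\lnot p3 \lor p2 \lor \lnot p1 \lor \lnot p3) \land (\lnot p3 \lor p2 \lor \lnot p3) \land (\lnot p3 \lor \lnot p1 \lor \lnot p3)   — distribute \lor over \land
⇔ (\lnot p3 \lor p2) \land (\lnot p3 \lor \lnot p1)   — simplify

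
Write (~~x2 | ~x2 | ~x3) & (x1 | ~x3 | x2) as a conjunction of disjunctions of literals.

x1 | ~x3 | x2

(~~x2 | ~x2 | ~x3) & (x1 | ~x3 | x2)
≡ (x2 | ~x2 | ~x3) & (x1 | ~x3 | x2)   [double negation]
≡ x1 | ~x3 | x2   [simplify]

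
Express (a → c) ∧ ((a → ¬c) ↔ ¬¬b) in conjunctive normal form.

(¬a ∨ c) ∧ (a ∨ b) ∧ (c ∨ b) ∧ (¬b ∨ ¬a ∨ ¬c)

(a → c) ∧ ((a → ¬c) ↔ ¬¬b)
= (¬a ∨ c) ∧ ((a → ¬c) ↔ ¬¬b)   — eliminate →
= (¬a ∨ c) ∧ ((a → ¬c) → ¬¬b) ∧ (¬¬b → (a → ¬c))   — eliminate ↔
= (¬a ∨ c) ∧ (¬(a → ¬c) ∨ ¬¬b) ∧ (¬¬b → (a → ¬c))   — eliminate →
= (¬a ∨ c) ∧ (¬(¬a ∨ ¬c) ∨ ¬¬b) ∧ (¬¬b → (a → ¬c))   — eliminate →
= (¬a ∨ c) ∧ (¬(¬a ∨ ¬c) ∨ ¬¬b) ∧ (¬¬¬b ∨ (a → ¬c))   — eliminate →
= (¬a ∨ c) ∧ (¬(¬a ∨ ¬c) ∨ ¬¬b) ∧ (¬¬¬b ∨ ¬a ∨ ¬c)   — eliminate →
= (¬a ∨ c) ∧ ((¬¬a ∧ ¬¬c) ∨ ¬¬b) ∧ (¬¬¬b ∨ ¬a ∨ ¬c)   — De Morgan
= (¬a ∨ c) ∧ ((a ∧ ¬¬c) ∨ ¬¬b) ∧ (¬¬¬b ∨ ¬a ∨ ¬c)   — double negation
= (¬a ∨ c) ∧ ((a ∧ c) ∨ ¬¬b) ∧ (¬¬¬b ∨ ¬a ∨ ¬c)   — double negation
= (¬a ∨ c) ∧ ((a ∧ c) ∨ b) ∧ (¬¬¬b ∨ ¬a ∨ ¬c)   — double negation
= (¬a ∨ c) ∧ ((a ∧ c) ∨ b) ∧ (¬b ∨ ¬a ∨ ¬c)   — double negation
= (¬a ∨ c) ∧ (a ∨ b) ∧ (c ∨ b) ∧ (¬b ∨ ¬a ∨ ¬c)   — distribute ∨ over ∧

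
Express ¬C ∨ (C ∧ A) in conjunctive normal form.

¬C ∨ (C ∧ A)
≡ (¬C ∨ C) ∧ (¬C ∨ A)   [distribute ∨ over ∧]
≡ ¬C ∨ A   [simplify]

¬C ∨ A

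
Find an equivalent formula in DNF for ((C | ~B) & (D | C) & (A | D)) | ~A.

(C & D) | (C & A) | (~B & D) | ~A

((C | ~B) & (D | C) & (A | D)) | ~A
≡ (C & D & A) | (C & D & D) | (C & C & A) | (C & C & D) | (~B & D & A) | (~B & D & D) | (~B & C & A) | (~B & C & D) | ~A   (distribute & over |)
≡ (C & D) | (C & A) | (~B & D) | ~A   (simplify)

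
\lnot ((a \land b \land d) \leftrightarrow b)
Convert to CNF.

b \land (\lnot b \lor \lnot a \lor \lnot d)

\lnot ((a \land b \land d) \leftrightarrow b)
= \lnot (((a \land b \land d) \to b) \land (b \to (a \land b \land d)))   — eliminate \leftrightarrow
= \lnot ((\lnot (a \land b \land d) \lor b) \land (b \to (a \land b \land d)))   — eliminate \to
= \lnot ((\lnot (a \land b \land d) \lor b) \land (\lnot b \lor (a \land b \land d)))   — eliminate \to
= \lnot (\lnot (a \land b \land d) \lor b) \lor \lnot (\lnot b \lor (a \land b \land d))   — De Morgan
= (\lnot \lnot (a \land b \land d) \land \lnot b) \lor \lnot (\lnot b \lor (a \land b \land d))   — De Morgan
= (a \land b \land d \land \lnot b) \lor \lnot (\lnot b \lor (a \land b \land d))   — double negation
= (a \land b \land d \land \lnot b) \lor (\lnot \lnot b \land \lnot (a \land b \land d))   — De Morgan
= (a \land b \land d \land \lnot b) \lor (b \land \lnot (a \land b \land d))   — double negation
= (a \land b \land d \land \lnot b) \lor (b \land (\lnot a \lor \lnot b \lor \lnot d))   — De Morgan
= (a \lor b) \land (a \lor \lnot a \lor \lnot b \lor \lnot d) \land (b \lor b) \land (b \lor \lnot a \lor \lnot b \lor \lnot d) \land (d \lor b) \land (d \lor \lnot a \lor \lnot b \lor \lnot d) \land (\lnot b \lor b) \land (\lnot b \lor \lnot a \lor \lnot b \lor \lnot d)   — distribute \lor over \land
= b \land (\lnot b \lor \lnot a \lor \lnot d)   — simplify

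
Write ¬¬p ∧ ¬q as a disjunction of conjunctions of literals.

¬¬p ∧ ¬q
≡ p ∧ ¬q   [double negation]

p ∧ ¬q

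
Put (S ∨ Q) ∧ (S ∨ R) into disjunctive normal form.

S ∨ (Q ∧ R)

(S ∨ Q) ∧ (S ∨ R)
= (S ∧ S) ∨ (S ∧ R) ∨ (Q ∧ S) ∨ (Q ∧ R)   [distribute ∧ over ∨]
= S ∨ (Q ∧ R)   [simplify]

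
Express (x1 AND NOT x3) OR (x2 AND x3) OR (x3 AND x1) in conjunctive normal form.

(x1 OR x2) AND (x1 OR x3)

(x1 AND NOT x3) OR (x2 AND x3) OR (x3 AND x1)
≡ (x1 OR x2 OR x3) AND (x1 OR x2 OR x1) AND (x1 OR x3 OR x3) AND (x1 OR x3 OR x1) AND (NOT x3 OR x2 OR x3) AND (NOT x3 OR x2 OR x1) AND (NOT x3 OR x3 OR x3) AND (NOT x3 OR x3 OR x1)   (distribute OR over AND)
≡ (x1 OR x2) AND (x1 OR x3)   (simplify)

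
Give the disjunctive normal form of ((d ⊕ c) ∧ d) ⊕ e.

((d ⊕ c) ∧ d) ⊕ e
≡ ((d ⊕ c) ∧ d ∧ ¬e) ∨ (¬((d ⊕ c) ∧ d) ∧ e)   (expand ⊕)
≡ (((d ∧ ¬c) ∨ (¬d ∧ c)) ∧ d ∧ ¬e) ∨ (¬((d ⊕ c) ∧ d) ∧ e)   (expand ⊕)
≡ (((d ∧ ¬c) ∨ (¬d ∧ c)) ∧ d ∧ ¬e) ∨ (¬(((d ∧ ¬c) ∨ (¬d ∧ c)) ∧ d) ∧ e)   (expand ⊕)
≡ (((d ∧ ¬c) ∨ (¬d ∧ c)) ∧ d ∧ ¬e) ∨ ((¬((d ∧ ¬c) ∨ (¬d ∧ c)) ∨ ¬d) ∧ e)   (De Morgan)
≡ (((d ∧ ¬c) ∨ (¬d ∧ c)) ∧ d ∧ ¬e) ∨ (((¬(d ∧ ¬c) ∧ ¬(¬d ∧ c)) ∨ ¬d) ∧ e)   (De Morgan)
≡ (((d ∧ ¬c) ∨ (¬d ∧ c)) ∧ d ∧ ¬e) ∨ ((((¬d ∨ ¬¬c) ∧ ¬(¬d ∧ c)) ∨ ¬d) ∧ e)   (De Morgan)
≡ (((d ∧ ¬c) ∨ (¬d ∧ c)) ∧ d ∧ ¬e) ∨ ((((¬d ∨ c) ∧ ¬(¬d ∧ c)) ∨ ¬d) ∧ e)   (double negation)
≡ (((d ∧ ¬c) ∨ (¬d ∧ c)) ∧ d ∧ ¬e) ∨ ((((¬d ∨ c) ∧ (¬¬d ∨ ¬c)) ∨ ¬d) ∧ e)   (De Morgan)
≡ (((d ∧ ¬c) ∨ (¬d ∧ c)) ∧ d ∧ ¬e) ∨ ((((¬d ∨ c) ∧ (d ∨ ¬c)) ∨ ¬d) ∧ e)   (double negation)
≡ (d ∧ ¬c ∧ d ∧ ¬e) ∨ (¬d ∧ c ∧ d ∧ ¬e) ∨ (¬d ∧ d ∧ e) ∨ (¬d ∧ ¬c ∧ e) ∨ (c ∧ d ∧ e) ∨ (c ∧ ¬c ∧ e) ∨ (¬d ∧ e)   (distribute ∧ over ∨)
≡ (d ∧ ¬c ∧ ¬e) ∨ (c ∧ d ∧ e) ∨ (¬d ∧ e)   (simplify)

(d ∧ ¬c ∧ ¬e) ∨ (c ∧ d ∧ e) ∨ (¬d ∧ e)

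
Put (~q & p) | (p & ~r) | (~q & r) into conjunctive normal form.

(~q & p) | (p & ~r) | (~q & r)
= (~q | p | ~q) & (~q | p | r) & (~q | ~r | ~q) & (~q | ~r | r) & (p | p | ~q) & (p | p | r) & (p | ~r | ~q) & (p | ~r | r)
= (~q | p) & (~q | ~r) & (p | r)

(~q | p) & (~q | ~r) & (p | r)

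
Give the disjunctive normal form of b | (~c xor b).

b | (~c xor b)
= b | (~c & ~b) | (~~c & b)
= b | (~c & ~b) | (c & b)
= b | (~c & ~b)

b | (~c & ~b)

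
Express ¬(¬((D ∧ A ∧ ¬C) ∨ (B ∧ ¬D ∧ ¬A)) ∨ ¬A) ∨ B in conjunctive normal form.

(D ∨ B) ∧ (A ∨ B) ∧ (¬C ∨ B)

¬(¬((D ∧ A ∧ ¬C) ∨ (B ∧ ¬D ∧ ¬A)) ∨ ¬A) ∨ B
≡ (¬¬((D ∧ A ∧ ¬C) ∨ (B ∧ ¬D ∧ ¬A)) ∧ ¬¬A) ∨ B   [De Morgan]
≡ (((D ∧ A ∧ ¬C) ∨ (B ∧ ¬D ∧ ¬A)) ∧ ¬¬A) ∨ B   [double negation]
≡ (((D ∧ A ∧ ¬C) ∨ (B ∧ ¬D ∧ ¬A)) ∧ A) ∨ B   [double negation]
≡ (D ∨ B ∨ B) ∧ (D ∨ ¬D ∨ B) ∧ (D ∨ ¬A ∨ B) ∧ (A ∨ B ∨ B) ∧ (A ∨ ¬D ∨ B) ∧ (A ∨ ¬A ∨ B) ∧ (¬C ∨ B ∨ B) ∧ (¬C ∨ ¬D ∨ B) ∧ (¬C ∨ ¬A ∨ B) ∧ (A ∨ B)   [distribute ∨ over ∧]
≡ (D ∨ B) ∧ (A ∨ B) ∧ (¬C ∨ B)   [simplify]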